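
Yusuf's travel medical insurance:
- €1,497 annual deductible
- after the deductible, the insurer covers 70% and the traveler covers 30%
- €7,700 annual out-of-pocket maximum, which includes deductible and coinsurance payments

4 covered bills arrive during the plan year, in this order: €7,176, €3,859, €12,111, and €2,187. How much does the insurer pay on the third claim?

€8,769.40

Claim 1 — €7,176: deductible takes €1,497, €5,679 remains; traveler's 30% is €1,703.70. Cost to traveler: €3,200.70. OOP to date €3,200.70. Plan pays €7,176 − €3,200.70 = €3,975.30.
Claim 2 — €3,859: deductible already satisfied, so traveler's share is 30% × €3,859 = €1,157.70. Traveler owes €1,157.70 (running OOP €4,358.40). Plan pays €3,859 − €1,157.70 = €2,701.30.
Claim 3 — €12,111: 30% coinsurance on €12,111 = €3,633.30. OOP would hit €7,991.70 > €7,700, so the cap limits the traveler to €7,700 − €4,358.40 = €3,341.60. Insurer: €12,111 − €3,341.60 = €8,769.40.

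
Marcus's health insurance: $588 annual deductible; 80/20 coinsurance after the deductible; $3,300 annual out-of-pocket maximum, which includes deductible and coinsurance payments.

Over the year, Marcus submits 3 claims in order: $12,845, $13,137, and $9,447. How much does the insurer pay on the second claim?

#1 ($12,845): deductible takes $588, $12,257 remains; patient's 20% is $2,451.40. Cost to patient: $3,039.40. OOP to date $3,039.40. Insurer: $12,845 − $3,039.40 = $9,805.60.
#2 ($13,137): 20% coinsurance on $13,137 = $2,627.40. Adding that to $3,039.40 gives $5,666.80, past the $3,300 cap; patient pays only $3,300 − $3,039.40 = $260.60. Insurer: $13,137 − $260.60 = $12,876.40.

$12,876.40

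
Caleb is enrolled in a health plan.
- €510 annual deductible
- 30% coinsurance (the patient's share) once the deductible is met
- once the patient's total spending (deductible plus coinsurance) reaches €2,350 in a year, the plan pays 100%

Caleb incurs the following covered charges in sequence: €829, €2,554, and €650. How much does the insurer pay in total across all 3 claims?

€2,466.10

#1 (€829): €510 to deductible, leaving €319; 30% of €319 = €95.70. Cost to patient: €605.70. OOP to date €605.70. Insurer: €829 − €605.70 = €223.30.
#2 (€2,554): deductible met; 30% of €2,554 = €766.20. Patient owes €766.20 (running OOP €1,371.90). Plan pays €2,554 − €766.20 = €1,787.80.
#3 (€650): 30% coinsurance on €650 = €195. Patient owes €195 (running OOP €1,566.90). Insurer: €650 − €195 = €455.
Insurer total: €223.30 + €1,787.80 + €455 = €2,466.10.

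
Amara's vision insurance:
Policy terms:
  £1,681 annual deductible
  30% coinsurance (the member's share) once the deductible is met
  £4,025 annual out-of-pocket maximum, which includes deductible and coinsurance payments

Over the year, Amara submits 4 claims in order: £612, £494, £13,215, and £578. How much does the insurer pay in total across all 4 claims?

#1 (£612): entire amount goes to the deductible. Member owes £612 (running OOP £612). Insurer: £612 − £612 = £0.
#2 (£494): all of it applies to the deductible. Member pays £494; OOP now £1,106. Plan pays £494 − £494 = £0.
#3 (£13,215): deductible takes £575, £12,640 remains; 30% of £12,640 = £3,792. Deductible plus coinsurance: £575 + £3,792 = £4,367. That would push OOP to £5,473, over the £4,025 cap, so member pays £4,025 − £1,106 = £2,919. Plan pays £13,215 − £2,919 = £10,296.
#4 (£578): deductible met; 30% of £578 = £173.40. Adding that to £4,025 gives £4,198.40, past the £4,025 cap; member pays only £4,025 − £4,025 = £0. Plan pays £578 − £0 = £578.
Insurer total = bills − member's total = £14,899 − £4,025 = £10,874.

£10,874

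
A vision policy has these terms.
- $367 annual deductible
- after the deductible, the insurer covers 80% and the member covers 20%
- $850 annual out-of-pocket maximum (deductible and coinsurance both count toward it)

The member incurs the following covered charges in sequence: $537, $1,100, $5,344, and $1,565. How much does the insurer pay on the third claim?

$5,115

Bill 1, $537: $367 finishes the deductible; $170 goes to coinsurance; member's 20% is $34. Member owes $401 (running OOP $401). Insurer: $537 − $401 = $136.
Bill 2, $1,100: deductible already satisfied, so member's share is 20% × $1,100 = $220. Member pays $220; OOP now $621. Plan pays $1,100 − $220 = $880.
Bill 3, $5,344: deductible met; 20% of $5,344 = $1,068.80. OOP would hit $1,689.80 > $850, so the cap limits the member to $850 − $621 = $229. Plan pays $5,344 − $229 = $5,115.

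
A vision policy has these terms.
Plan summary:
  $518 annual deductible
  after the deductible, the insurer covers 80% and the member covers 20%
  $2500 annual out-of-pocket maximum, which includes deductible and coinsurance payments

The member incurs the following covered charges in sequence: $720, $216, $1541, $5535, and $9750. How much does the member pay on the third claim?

$308.20

#1 ($720): deductible takes $518, $202 remains; coinsurance $202 × 20% = $40.40. Cost to member: $558.40. OOP to date $558.40.
#2 ($216): 20% coinsurance on $216 = $43.20. Member pays $43.20; OOP now $601.60.
#3 ($1541): deductible met; 20% of $1541 = $308.20. Cost to member: $308.20. OOP to date $909.80.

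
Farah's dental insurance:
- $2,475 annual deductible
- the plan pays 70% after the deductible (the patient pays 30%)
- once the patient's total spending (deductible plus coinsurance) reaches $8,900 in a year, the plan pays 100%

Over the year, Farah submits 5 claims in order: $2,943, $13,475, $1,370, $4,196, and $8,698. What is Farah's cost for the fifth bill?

Claim 1 ($2,943): $2,475 finishes the deductible; $468 goes to coinsurance; coinsurance $468 × 30% = $140.40. Patient pays $2,615.40; OOP now $2,615.40.
Claim 2 ($13,475): deductible met; 30% of $13,475 = $4,042.50. Patient owes $4,042.50 (running OOP $6,657.90).
Claim 3 ($1,370): 30% coinsurance on $1,370 = $411. Patient owes $411 (running OOP $7,068.90).
Claim 4 ($4,196): deductible met; 30% of $4,196 = $1,258.80. Patient pays $1,258.80; OOP now $8,327.70.
Claim 5 ($8,698): deductible met; 30% of $8,698 = $2,609.40. OOP would hit $10,937.10 > $8,900, so the cap limits the patient to $8,900 − $8,327.70 = $572.30.

$572.30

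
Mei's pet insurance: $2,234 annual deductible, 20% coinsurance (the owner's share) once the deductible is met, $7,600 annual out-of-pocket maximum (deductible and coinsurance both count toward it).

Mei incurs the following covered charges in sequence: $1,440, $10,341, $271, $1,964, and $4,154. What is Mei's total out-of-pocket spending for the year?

$5,421.20

Bill 1, $1,440: entire amount goes to the deductible. Cost to owner: $1,440. OOP to date $1,440.
Bill 2, $10,341: $794 finishes the deductible; $9,547 goes to coinsurance; owner's 20% is $1,909.40. Owner owes $2,703.40 (running OOP $4,143.40).
Bill 3, $271: deductible met; 20% of $271 = $54.20. Owner pays $54.20; OOP now $4,197.60.
Bill 4, $1,964: 20% coinsurance on $1,964 = $392.80. Cost to owner: $392.80. OOP to date $4,590.40.
Bill 5, $4,154: deductible already satisfied, so owner's share is 20% × $4,154 = $830.80. Cost to owner: $830.80. OOP to date $5,421.20.
Total paid by the owner: $1,440 + $2,703.40 + $54.20 + $392.80 + $830.80 = $5,421.20.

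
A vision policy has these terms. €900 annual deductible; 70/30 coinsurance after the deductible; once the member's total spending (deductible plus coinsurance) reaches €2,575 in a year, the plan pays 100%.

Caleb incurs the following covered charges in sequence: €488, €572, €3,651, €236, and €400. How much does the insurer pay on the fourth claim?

#1 (€488): all of it applies to the deductible. Member owes €488 (running OOP €488). Plan pays €488 − €488 = €0.
#2 (€572): €412 finishes the deductible; €160 goes to coinsurance; coinsurance €160 × 30% = €48. Member owes €460 (running OOP €948). Insurer: €572 − €460 = €112.
#3 (€3,651): deductible already satisfied, so member's share is 30% × €3,651 = €1,095.30. Cost to member: €1,095.30. OOP to date €2,043.30. Plan pays €3,651 − €1,095.30 = €2,555.70.
#4 (€236): deductible already satisfied, so member's share is 30% × €236 = €70.80. Cost to member: €70.80. OOP to date €2,114.10. Insurer: €236 − €70.80 = €165.20.

€165.20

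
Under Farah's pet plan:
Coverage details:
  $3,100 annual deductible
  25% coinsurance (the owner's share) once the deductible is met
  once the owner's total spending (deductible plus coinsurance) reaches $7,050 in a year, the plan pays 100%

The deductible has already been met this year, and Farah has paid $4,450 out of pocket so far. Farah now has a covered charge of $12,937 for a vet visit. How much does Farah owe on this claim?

With the deductible met, the entire $12,937 is subject to coinsurance.
Coinsurance: $12,937 × 25% = $3,234.25.
That would bring total out-of-pocket to $7,684.25, past the $7,050 cap. The owner is capped at $7,050 − $4,450 = $2,600 on this claim.

$2,600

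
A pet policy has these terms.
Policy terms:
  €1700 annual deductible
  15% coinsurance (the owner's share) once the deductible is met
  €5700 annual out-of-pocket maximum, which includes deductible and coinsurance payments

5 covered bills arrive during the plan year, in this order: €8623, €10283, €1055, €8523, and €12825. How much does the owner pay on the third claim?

Claim 1 (€8623): deductible takes €1700, €6923 remains; coinsurance €6923 × 15% = €1038.45. Cost to owner: €2738.45. OOP to date €2738.45.
Claim 2 (€10283): deductible met; 15% of €10283 = €1542.45. Owner owes €1542.45 (running OOP €4280.90).
Claim 3 (€1055): deductible already satisfied, so owner's share is 15% × €1055 = €158.25. Owner owes €158.25 (running OOP €4439.15).

€158.25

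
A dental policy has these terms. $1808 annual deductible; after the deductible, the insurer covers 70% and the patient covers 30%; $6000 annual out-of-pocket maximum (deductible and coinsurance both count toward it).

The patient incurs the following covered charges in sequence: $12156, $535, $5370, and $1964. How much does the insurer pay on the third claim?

$4442.90

Bill 1, $12156: $1808 finishes the deductible; $10348 goes to coinsurance; patient's 30% is $3104.40. Cost to patient: $4912.40. OOP to date $4912.40. Insurer: $12156 − $4912.40 = $7243.60.
Bill 2, $535: 30% coinsurance on $535 = $160.50. Cost to patient: $160.50. OOP to date $5072.90. Insurer: $535 − $160.50 = $374.50.
Bill 3, $5370: deductible already satisfied, so patient's share is 30% × $5370 = $1611. OOP would hit $6683.90 > $6000, so the cap limits the patient to $6000 − $5072.90 = $927.10. Plan pays $5370 − $927.10 = $4442.90.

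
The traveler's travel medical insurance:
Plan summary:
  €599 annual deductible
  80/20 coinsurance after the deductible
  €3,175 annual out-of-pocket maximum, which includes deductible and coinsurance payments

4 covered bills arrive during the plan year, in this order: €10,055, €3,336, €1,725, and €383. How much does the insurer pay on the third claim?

€1,707.40

Claim 1 (€10,055): €599 to deductible, leaving €9,456; traveler's 20% is €1,891.20. Cost to traveler: €2,490.20. OOP to date €2,490.20. Insurer: €10,055 − €2,490.20 = €7,564.80.
Claim 2 (€3,336): 20% coinsurance on €3,336 = €667.20. Traveler pays €667.20; OOP now €3,157.40. Insurer: €3,336 − €667.20 = €2,668.80.
Claim 3 (€1,725): deductible met; 20% of €1,725 = €345. Adding that to €3,157.40 gives €3,502.40, past the €3,175 cap; traveler pays only €3,175 − €3,157.40 = €17.60. Plan pays €1,725 − €17.60 = €1,707.40.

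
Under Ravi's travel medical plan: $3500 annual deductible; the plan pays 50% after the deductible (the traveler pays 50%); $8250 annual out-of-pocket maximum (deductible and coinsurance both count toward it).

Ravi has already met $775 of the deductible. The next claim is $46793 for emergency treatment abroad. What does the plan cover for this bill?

$39318

Deductible still to meet: $3500 − $775 = $2725.
The remaining $44068 (= $46793 − $2725) moves to coinsurance.
Traveler's 50% share of $44068 is $22034.
That puts the traveler's cost at $2725 + $22034 = $24759 before any cap.
That would bring total out-of-pocket to $25534, past the $8250 cap. The traveler is capped at $8250 − $775 = $7475 on this claim.
The plan picks up $46793 − $7475 = $39318.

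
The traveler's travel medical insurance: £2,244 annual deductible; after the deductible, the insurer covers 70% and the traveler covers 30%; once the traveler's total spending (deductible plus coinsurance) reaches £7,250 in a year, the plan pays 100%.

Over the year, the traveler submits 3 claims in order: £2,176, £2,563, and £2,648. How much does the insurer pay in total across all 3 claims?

Claim 1 — £2,176: fully absorbed by the deductible. Traveler owes £2,176 (running OOP £2,176). Insurer: £2,176 − £2,176 = £0.
Claim 2 — £2,563: deductible takes £68, £2,495 remains; coinsurance £2,495 × 30% = £748.50. Traveler owes £816.50 (running OOP £2,992.50). Insurer: £2,563 − £816.50 = £1,746.50.
Claim 3 — £2,648: deductible met; 30% of £2,648 = £794.40. Traveler owes £794.40 (running OOP £3,786.90). Plan pays £2,648 − £794.40 = £1,853.60.
Insurer total: £0 + £1,746.50 + £1,853.60 = £3,600.10.

£3,600.10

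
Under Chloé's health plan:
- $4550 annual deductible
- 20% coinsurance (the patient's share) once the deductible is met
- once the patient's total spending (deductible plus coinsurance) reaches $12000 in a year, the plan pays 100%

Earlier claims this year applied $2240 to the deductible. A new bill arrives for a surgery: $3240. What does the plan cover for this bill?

$744

Remaining deductible: $4550 − $2240 = $2310.
After the $2310 deductible portion, $3240 − $2310 = $930 is subject to coinsurance.
Patient's 20% share of $930 is $186.
So the patient owes $2310 + $186 = $2496 before any cap.
Total out-of-pocket so far would be $2240 + $2496 = $4736, below the $12000 cap — no reduction.
The insurer covers the remainder: $3240 − $2496 = $744.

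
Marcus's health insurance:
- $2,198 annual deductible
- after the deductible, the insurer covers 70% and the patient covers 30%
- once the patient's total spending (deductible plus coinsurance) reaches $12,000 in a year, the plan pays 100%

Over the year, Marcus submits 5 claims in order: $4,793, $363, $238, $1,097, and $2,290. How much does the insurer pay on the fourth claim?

Bill 1, $4,793: $2,198 finishes the deductible; $2,595 goes to coinsurance; coinsurance $2,595 × 30% = $778.50. Cost to patient: $2,976.50. OOP to date $2,976.50. Insurer: $4,793 − $2,976.50 = $1,816.50.
Bill 2, $363: 30% coinsurance on $363 = $108.90. Patient owes $108.90 (running OOP $3,085.40). Insurer: $363 − $108.90 = $254.10.
Bill 3, $238: deductible met; 30% of $238 = $71.40. Patient pays $71.40; OOP now $3,156.80. Insurer: $238 − $71.40 = $166.60.
Bill 4, $1,097: 30% coinsurance on $1,097 = $329.10. Patient owes $329.10 (running OOP $3,485.90). Insurer: $1,097 − $329.10 = $767.90.

$767.90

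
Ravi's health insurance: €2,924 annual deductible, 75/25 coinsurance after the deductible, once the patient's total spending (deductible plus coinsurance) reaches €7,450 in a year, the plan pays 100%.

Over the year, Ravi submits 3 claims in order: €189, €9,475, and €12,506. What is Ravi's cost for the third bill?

Claim 1 — €189: fully absorbed by the deductible. Patient pays €189; OOP now €189.
Claim 2 — €9,475: €2,735 finishes the deductible; €6,740 goes to coinsurance; coinsurance €6,740 × 25% = €1,685. Patient pays €4,420; OOP now €4,609.
Claim 3 — €12,506: deductible met; 25% of €12,506 = €3,126.50. OOP would hit €7,735.50 > €7,450, so the cap limits the patient to €7,450 − €4,609 = €2,841.

€2,841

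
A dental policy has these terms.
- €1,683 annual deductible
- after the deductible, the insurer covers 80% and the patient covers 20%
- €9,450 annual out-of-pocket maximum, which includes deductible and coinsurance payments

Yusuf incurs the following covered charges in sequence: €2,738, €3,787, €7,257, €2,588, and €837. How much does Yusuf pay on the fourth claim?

Bill 1, €2,738: €1,683 finishes the deductible; €1,055 goes to coinsurance; patient's 20% is €211. Patient pays €1,894; OOP now €1,894.
Bill 2, €3,787: deductible met; 20% of €3,787 = €757.40. Patient owes €757.40 (running OOP €2,651.40).
Bill 3, €7,257: deductible already satisfied, so patient's share is 20% × €7,257 = €1,451.40. Patient pays €1,451.40; OOP now €4,102.80.
Bill 4, €2,588: 20% coinsurance on €2,588 = €517.60. Patient owes €517.60 (running OOP €4,620.40).

€517.60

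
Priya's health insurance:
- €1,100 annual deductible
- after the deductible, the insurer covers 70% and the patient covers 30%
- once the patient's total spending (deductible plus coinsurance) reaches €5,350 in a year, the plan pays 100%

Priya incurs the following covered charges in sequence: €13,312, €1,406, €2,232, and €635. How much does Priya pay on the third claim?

€164.60

#1 (€13,312): deductible takes €1,100, €12,212 remains; 30% of €12,212 = €3,663.60. Patient owes €4,763.60 (running OOP €4,763.60).
#2 (€1,406): 30% coinsurance on €1,406 = €421.80. Patient pays €421.80; OOP now €5,185.40.
#3 (€2,232): deductible already satisfied, so patient's share is 30% × €2,232 = €669.60. That would push OOP to €5,855, over the €5,350 cap, so patient pays €5,350 − €5,185.40 = €164.60.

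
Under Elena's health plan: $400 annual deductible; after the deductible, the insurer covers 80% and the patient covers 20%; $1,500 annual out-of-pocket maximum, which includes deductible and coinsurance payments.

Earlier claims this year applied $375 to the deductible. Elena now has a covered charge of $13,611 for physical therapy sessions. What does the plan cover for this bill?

$12,486

Deductible still to meet: $400 − $375 = $25.
That leaves $13,611 − $25 = $13,586 for coinsurance.
Coinsurance: $13,586 × 20% = $2,717.20.
That puts the patient's cost at $25 + $2,717.20 = $2,742.20 before any cap.
Year-to-date out-of-pocket would reach $375 + $2,742.20 = $3,117.20, above the $1,500 maximum, so the patient pays only $1,500 − $375 = $1,125.
The plan picks up $13,611 − $1,125 = $12,486.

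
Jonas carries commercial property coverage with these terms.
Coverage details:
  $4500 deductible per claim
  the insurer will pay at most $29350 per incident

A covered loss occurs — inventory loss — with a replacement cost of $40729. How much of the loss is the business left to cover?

Subtract the deductible: $40729 − $4500 = $36229.
Since $36229 > $29350, the payout is capped at $29350.
The business bears the rest of the original loss: $40729 − $29350 = $11379.

$11379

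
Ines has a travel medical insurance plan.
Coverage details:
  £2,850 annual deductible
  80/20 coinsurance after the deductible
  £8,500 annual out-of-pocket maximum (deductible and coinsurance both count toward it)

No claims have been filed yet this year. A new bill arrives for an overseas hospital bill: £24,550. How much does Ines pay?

Nothing has been paid toward the £2,850 deductible, so the first £2,850 of this charge is applied there.
After the £2,850 deductible portion, £24,550 − £2,850 = £21,700 is subject to coinsurance.
Coinsurance: £21,700 × 20% = £4,340.
So the traveler owes £2,850 + £4,340 = £7,190 before any cap.
Year-to-date out-of-pocket becomes £0 + £7,190 = £7,190, still under the £8,500 maximum, so no cap applies.

£7,190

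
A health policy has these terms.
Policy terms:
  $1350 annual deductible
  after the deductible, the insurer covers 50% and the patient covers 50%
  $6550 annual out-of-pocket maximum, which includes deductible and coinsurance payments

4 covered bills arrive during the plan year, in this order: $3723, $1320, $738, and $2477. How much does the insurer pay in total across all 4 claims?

$3454

Bill 1, $3723: $1350 to deductible, leaving $2373; 50% of $2373 = $1186.50. Cost to patient: $2536.50. OOP to date $2536.50. Insurer: $3723 − $2536.50 = $1186.50.
Bill 2, $1320: 50% coinsurance on $1320 = $660. Patient pays $660; OOP now $3196.50. Plan pays $1320 − $660 = $660.
Bill 3, $738: deductible already satisfied, so patient's share is 50% × $738 = $369. Patient owes $369 (running OOP $3565.50). Insurer: $738 − $369 = $369.
Bill 4, $2477: deductible met; 50% of $2477 = $1238.50. Patient owes $1238.50 (running OOP $4804). Plan pays $2477 − $1238.50 = $1238.50.
Insurer total: $1186.50 + $660 + $369 + $1238.50 = $3454.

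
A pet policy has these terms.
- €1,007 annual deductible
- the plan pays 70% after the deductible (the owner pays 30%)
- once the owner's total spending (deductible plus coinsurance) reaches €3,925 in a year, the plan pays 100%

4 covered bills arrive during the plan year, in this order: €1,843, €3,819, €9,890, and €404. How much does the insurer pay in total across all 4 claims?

€12,031

Claim 1 — €1,843: €1,007 finishes the deductible; €836 goes to coinsurance; 30% of €836 = €250.80. Cost to owner: €1,257.80. OOP to date €1,257.80. Insurer: €1,843 − €1,257.80 = €585.20.
Claim 2 — €3,819: 30% coinsurance on €3,819 = €1,145.70. Owner owes €1,145.70 (running OOP €2,403.50). Plan pays €3,819 − €1,145.70 = €2,673.30.
Claim 3 — €9,890: deductible met; 30% of €9,890 = €2,967. Adding that to €2,403.50 gives €5,370.50, past the €3,925 cap; owner pays only €3,925 − €2,403.50 = €1,521.50. Plan pays €9,890 − €1,521.50 = €8,368.50.
Claim 4 — €404: deductible met; 30% of €404 = €121.20. Adding that to €3,925 gives €4,046.20, past the €3,925 cap; owner pays only €3,925 − €3,925 = €0. Insurer: €404 − €0 = €404.
Insurer total = bills − owner's total = €15,956 − €3,925 = €12,031.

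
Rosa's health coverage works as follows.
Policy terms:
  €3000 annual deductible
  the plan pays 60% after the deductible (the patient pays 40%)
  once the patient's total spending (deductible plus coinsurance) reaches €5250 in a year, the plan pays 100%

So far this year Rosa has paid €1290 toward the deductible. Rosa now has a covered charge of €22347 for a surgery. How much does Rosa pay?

Deductible still to meet: €3000 − €1290 = €1710.
The remaining €20637 (= €22347 − €1710) moves to coinsurance.
Coinsurance: €20637 × 40% = €8254.80.
So the patient owes €1710 + €8254.80 = €9964.80 before any cap.
Year-to-date out-of-pocket would reach €1290 + €9964.80 = €11254.80, above the €5250 maximum, so the patient pays only €5250 − €1290 = €3960.

€3960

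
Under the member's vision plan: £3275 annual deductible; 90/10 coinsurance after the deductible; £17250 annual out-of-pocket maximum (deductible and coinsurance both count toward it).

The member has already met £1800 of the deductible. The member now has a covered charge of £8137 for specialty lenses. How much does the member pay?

£1800 of the £3275 deductible is already met, leaving £1475.
The remaining £6662 (= £8137 − £1475) moves to coinsurance.
10% of £6662 = £666.20 falls to the member.
That puts the member's cost at £1475 + £666.20 = £2141.20 before any cap.
Total out-of-pocket so far would be £1800 + £2141.20 = £3941.20, below the £17250 cap — no reduction.

£2141.20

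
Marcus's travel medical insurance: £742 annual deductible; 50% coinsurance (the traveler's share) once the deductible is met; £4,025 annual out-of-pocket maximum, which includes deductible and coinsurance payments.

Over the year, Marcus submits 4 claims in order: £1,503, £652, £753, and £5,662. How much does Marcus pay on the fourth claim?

£2,200

Claim 1 — £1,503: £742 finishes the deductible; £761 goes to coinsurance; coinsurance £761 × 50% = £380.50. Traveler pays £1,122.50; OOP now £1,122.50.
Claim 2 — £652: deductible met; 50% of £652 = £326. Cost to traveler: £326. OOP to date £1,448.50.
Claim 3 — £753: deductible met; 50% of £753 = £376.50. Traveler owes £376.50 (running OOP £1,825).
Claim 4 — £5,662: 50% coinsurance on £5,662 = £2,831. OOP would hit £4,656 > £4,025, so the cap limits the traveler to £4,025 − £1,825 = £2,200.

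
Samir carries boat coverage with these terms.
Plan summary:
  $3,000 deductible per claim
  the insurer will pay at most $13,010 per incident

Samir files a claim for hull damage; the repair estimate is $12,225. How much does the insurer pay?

$9,225

Subtract the deductible: $12,225 − $3,000 = $9,225.
$9,225 is within the $13,010 limit, so the insurer pays $9,225.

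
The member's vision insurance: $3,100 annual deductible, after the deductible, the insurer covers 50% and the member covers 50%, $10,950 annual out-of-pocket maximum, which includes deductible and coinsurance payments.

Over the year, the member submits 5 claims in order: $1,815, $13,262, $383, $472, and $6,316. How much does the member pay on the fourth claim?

$236

Bill 1, $1,815: fully absorbed by the deductible. Member owes $1,815 (running OOP $1,815).
Bill 2, $13,262: $1,285 finishes the deductible; $11,977 goes to coinsurance; 50% of $11,977 = $5,988.50. Member owes $7,273.50 (running OOP $9,088.50).
Bill 3, $383: deductible already satisfied, so member's share is 50% × $383 = $191.50. Cost to member: $191.50. OOP to date $9,280.
Bill 4, $472: deductible already satisfied, so member's share is 50% × $472 = $236. Member owes $236 (running OOP $9,516).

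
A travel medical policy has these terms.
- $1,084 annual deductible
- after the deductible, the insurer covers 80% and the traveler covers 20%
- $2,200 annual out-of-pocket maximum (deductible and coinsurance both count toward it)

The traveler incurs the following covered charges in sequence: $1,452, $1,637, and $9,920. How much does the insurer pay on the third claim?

#1 ($1,452): $1,084 finishes the deductible; $368 goes to coinsurance; traveler's 20% is $73.60. Traveler owes $1,157.60 (running OOP $1,157.60). Plan pays $1,452 − $1,157.60 = $294.40.
#2 ($1,637): 20% coinsurance on $1,637 = $327.40. Cost to traveler: $327.40. OOP to date $1,485. Insurer: $1,637 − $327.40 = $1,309.60.
#3 ($9,920): deductible met; 20% of $9,920 = $1,984. OOP would hit $3,469 > $2,200, so the cap limits the traveler to $2,200 − $1,485 = $715. Plan pays $9,920 − $715 = $9,205.

$9,205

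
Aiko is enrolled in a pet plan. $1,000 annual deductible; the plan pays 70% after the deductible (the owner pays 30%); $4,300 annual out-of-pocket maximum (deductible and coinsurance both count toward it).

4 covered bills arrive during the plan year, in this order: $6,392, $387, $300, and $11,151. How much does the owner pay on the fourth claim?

$1,476.30

Claim 1 — $6,392: deductible takes $1,000, $5,392 remains; coinsurance $5,392 × 30% = $1,617.60. Cost to owner: $2,617.60. OOP to date $2,617.60.
Claim 2 — $387: deductible met; 30% of $387 = $116.10. Owner owes $116.10 (running OOP $2,733.70).
Claim 3 — $300: deductible met; 30% of $300 = $90. Owner pays $90; OOP now $2,823.70.
Claim 4 — $11,151: deductible already satisfied, so owner's share is 30% × $11,151 = $3,345.30. OOP would hit $6,169 > $4,300, so the cap limits the owner to $4,300 − $2,823.70 = $1,476.30.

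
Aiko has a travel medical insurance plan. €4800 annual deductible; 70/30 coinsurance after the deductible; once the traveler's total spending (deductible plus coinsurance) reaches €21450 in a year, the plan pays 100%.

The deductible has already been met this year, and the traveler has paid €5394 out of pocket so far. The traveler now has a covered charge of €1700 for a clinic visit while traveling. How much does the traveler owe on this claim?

€510

With the deductible met, the entire €1700 is subject to coinsurance.
30% of €1700 = €510 falls to the traveler.
Total out-of-pocket so far would be €5394 + €510 = €5904, below the €21450 cap — no reduction.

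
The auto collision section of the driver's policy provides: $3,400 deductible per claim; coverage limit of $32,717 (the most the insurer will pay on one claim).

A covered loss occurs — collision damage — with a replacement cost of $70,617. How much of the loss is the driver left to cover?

Subtract the deductible: $70,617 − $3,400 = $67,217.
$67,217 exceeds the $32,717 limit, so the insurer pays the limit: $32,717.
The driver bears the rest of the original loss: $70,617 − $32,717 = $37,900.

$37,900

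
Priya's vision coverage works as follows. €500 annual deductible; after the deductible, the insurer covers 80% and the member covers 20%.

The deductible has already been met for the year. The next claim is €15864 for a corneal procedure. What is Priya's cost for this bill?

With the deductible met, the entire €15864 is subject to coinsurance.
20% of €15864 = €3172.80 falls to the member.

€3172.80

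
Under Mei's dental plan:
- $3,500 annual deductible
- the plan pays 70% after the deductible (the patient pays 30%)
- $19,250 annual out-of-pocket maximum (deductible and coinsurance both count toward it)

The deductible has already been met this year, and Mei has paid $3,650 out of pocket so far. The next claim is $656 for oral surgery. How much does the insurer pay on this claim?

$459.20

With the deductible met, the entire $656 is subject to coinsurance.
30% of $656 = $196.80 falls to the patient.
Cumulative spending $3,650 + $196.80 = $3,846.80 stays under the $19,250 maximum.
The insurer covers the remainder: $656 − $196.80 = $459.20.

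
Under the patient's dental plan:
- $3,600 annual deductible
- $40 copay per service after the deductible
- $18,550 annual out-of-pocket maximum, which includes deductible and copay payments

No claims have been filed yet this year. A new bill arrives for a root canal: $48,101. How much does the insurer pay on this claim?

The full $3,600 deductible is still open; $3,600 of this bill applies to it.
After the $3,600 deductible portion, $48,101 − $3,600 = $44,501 is subject to the copay.
Copay on this service: $40.
So the patient owes $3,600 + $40 = $3,640 before any cap.
Cumulative spending $0 + $3,640 = $3,640 stays under the $18,550 maximum.
The plan picks up $48,101 − $3,640 = $44,461.

$44,461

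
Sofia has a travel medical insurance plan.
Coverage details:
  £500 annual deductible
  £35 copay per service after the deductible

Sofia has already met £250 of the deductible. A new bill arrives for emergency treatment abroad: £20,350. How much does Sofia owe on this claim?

Deductible still to meet: £500 − £250 = £250.
After the £250 deductible portion, £20,350 − £250 = £20,100 is subject to the copay.
Copay on this service: £35.
Traveler responsibility: £250 + £35 = £285.

£285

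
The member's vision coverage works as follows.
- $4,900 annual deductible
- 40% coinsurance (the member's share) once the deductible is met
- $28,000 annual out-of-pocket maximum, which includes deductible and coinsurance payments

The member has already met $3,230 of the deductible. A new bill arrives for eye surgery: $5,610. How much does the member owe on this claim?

Deductible still to meet: $4,900 − $3,230 = $1,670.
After the $1,670 deductible portion, $5,610 − $1,670 = $3,940 is subject to coinsurance.
40% of $3,940 = $1,576 falls to the member.
That puts the member's cost at $1,670 + $1,576 = $3,246 before any cap.
Cumulative spending $3,230 + $3,246 = $6,476 stays under the $28,000 maximum.

$3,246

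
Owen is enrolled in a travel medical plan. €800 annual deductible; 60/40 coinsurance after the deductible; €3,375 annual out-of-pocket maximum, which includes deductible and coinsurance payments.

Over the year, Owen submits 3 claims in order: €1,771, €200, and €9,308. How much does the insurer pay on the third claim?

#1 (€1,771): deductible takes €800, €971 remains; 40% of €971 = €388.40. Traveler owes €1,188.40 (running OOP €1,188.40). Plan pays €1,771 − €1,188.40 = €582.60.
#2 (€200): 40% coinsurance on €200 = €80. Traveler pays €80; OOP now €1,268.40. Plan pays €200 − €80 = €120.
#3 (€9,308): deductible met; 40% of €9,308 = €3,723.20. Adding that to €1,268.40 gives €4,991.60, past the €3,375 cap; traveler pays only €3,375 − €1,268.40 = €2,106.60. Plan pays €9,308 − €2,106.60 = €7,201.40.

€7,201.40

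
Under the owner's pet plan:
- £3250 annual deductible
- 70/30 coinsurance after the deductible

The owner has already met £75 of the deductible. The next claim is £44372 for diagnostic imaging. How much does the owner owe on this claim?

£15534.10

Deductible still to meet: £3250 − £75 = £3175.
That leaves £44372 − £3175 = £41197 for coinsurance.
Coinsurance: £41197 × 30% = £12359.10.
Owner responsibility: £3175 + £12359.10 = £15534.10.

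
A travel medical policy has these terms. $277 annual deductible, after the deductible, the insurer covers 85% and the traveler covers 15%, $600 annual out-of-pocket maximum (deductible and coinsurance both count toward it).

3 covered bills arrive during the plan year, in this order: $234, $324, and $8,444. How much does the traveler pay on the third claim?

$280.85

Claim 1 ($234): entire amount goes to the deductible. Traveler owes $234 (running OOP $234).
Claim 2 ($324): $43 to deductible, leaving $281; coinsurance $281 × 15% = $42.15. Traveler pays $85.15; OOP now $319.15.
Claim 3 ($8,444): deductible already satisfied, so traveler's share is 15% × $8,444 = $1,266.60. Adding that to $319.15 gives $1,585.75, past the $600 cap; traveler pays only $600 − $319.15 = $280.85.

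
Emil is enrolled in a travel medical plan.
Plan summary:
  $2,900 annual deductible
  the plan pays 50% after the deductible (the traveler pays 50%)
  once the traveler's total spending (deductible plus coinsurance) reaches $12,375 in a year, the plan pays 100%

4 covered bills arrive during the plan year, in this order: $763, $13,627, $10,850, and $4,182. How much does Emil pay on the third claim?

$3,730

Claim 1 — $763: fully absorbed by the deductible. Traveler owes $763 (running OOP $763).
Claim 2 — $13,627: $2,137 to deductible, leaving $11,490; 50% of $11,490 = $5,745. Cost to traveler: $7,882. OOP to date $8,645.
Claim 3 — $10,850: deductible met; 50% of $10,850 = $5,425. Adding that to $8,645 gives $14,070, past the $12,375 cap; traveler pays only $12,375 − $8,645 = $3,730.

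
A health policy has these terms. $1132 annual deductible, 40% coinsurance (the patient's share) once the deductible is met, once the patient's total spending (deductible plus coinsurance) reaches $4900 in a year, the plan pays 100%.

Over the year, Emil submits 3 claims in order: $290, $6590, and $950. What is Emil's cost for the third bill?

Bill 1, $290: all of it applies to the deductible. Patient pays $290; OOP now $290.
Bill 2, $6590: $842 to deductible, leaving $5748; 40% of $5748 = $2299.20. Cost to patient: $3141.20. OOP to date $3431.20.
Bill 3, $950: deductible already satisfied, so patient's share is 40% × $950 = $380. Cost to patient: $380. OOP to date $3811.20.

$380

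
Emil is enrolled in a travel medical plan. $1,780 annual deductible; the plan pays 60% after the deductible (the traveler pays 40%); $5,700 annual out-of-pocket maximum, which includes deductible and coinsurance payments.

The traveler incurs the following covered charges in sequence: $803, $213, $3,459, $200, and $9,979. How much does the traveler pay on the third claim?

$1,842

Claim 1 — $803: entire amount goes to the deductible. Traveler owes $803 (running OOP $803).
Claim 2 — $213: entire amount goes to the deductible. Traveler pays $213; OOP now $1,016.
Claim 3 — $3,459: $764 finishes the deductible; $2,695 goes to coinsurance; 40% of $2,695 = $1,078. Cost to traveler: $1,842. OOP to date $2,858.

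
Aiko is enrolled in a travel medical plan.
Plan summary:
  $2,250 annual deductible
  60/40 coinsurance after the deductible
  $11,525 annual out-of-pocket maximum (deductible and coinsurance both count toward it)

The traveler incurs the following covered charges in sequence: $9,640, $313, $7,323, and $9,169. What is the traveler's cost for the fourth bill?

#1 ($9,640): $2,250 to deductible, leaving $7,390; 40% of $7,390 = $2,956. Traveler owes $5,206 (running OOP $5,206).
#2 ($313): 40% coinsurance on $313 = $125.20. Traveler owes $125.20 (running OOP $5,331.20).
#3 ($7,323): deductible met; 40% of $7,323 = $2,929.20. Traveler owes $2,929.20 (running OOP $8,260.40).
#4 ($9,169): 40% coinsurance on $9,169 = $3,667.60. OOP would hit $11,928 > $11,525, so the cap limits the traveler to $11,525 − $8,260.40 = $3,264.60.

$3,264.60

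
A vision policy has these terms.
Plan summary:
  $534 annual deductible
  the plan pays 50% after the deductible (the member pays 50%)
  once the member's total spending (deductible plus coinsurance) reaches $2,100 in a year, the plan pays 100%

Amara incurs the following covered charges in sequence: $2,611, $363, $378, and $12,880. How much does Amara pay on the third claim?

$189

#1 ($2,611): $534 to deductible, leaving $2,077; coinsurance $2,077 × 50% = $1,038.50. Member owes $1,572.50 (running OOP $1,572.50).
#2 ($363): deductible met; 50% of $363 = $181.50. Member owes $181.50 (running OOP $1,754).
#3 ($378): deductible already satisfied, so member's share is 50% × $378 = $189. Member owes $189 (running OOP $1,943).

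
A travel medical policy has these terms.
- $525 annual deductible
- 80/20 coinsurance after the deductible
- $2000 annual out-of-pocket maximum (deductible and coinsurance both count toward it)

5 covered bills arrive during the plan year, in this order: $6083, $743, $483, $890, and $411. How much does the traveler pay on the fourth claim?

$118.20

#1 ($6083): deductible takes $525, $5558 remains; traveler's 20% is $1111.60. Cost to traveler: $1636.60. OOP to date $1636.60.
#2 ($743): deductible already satisfied, so traveler's share is 20% × $743 = $148.60. Traveler pays $148.60; OOP now $1785.20.
#3 ($483): deductible already satisfied, so traveler's share is 20% × $483 = $96.60. Traveler owes $96.60 (running OOP $1881.80).
#4 ($890): deductible already satisfied, so traveler's share is 20% × $890 = $178. Adding that to $1881.80 gives $2059.80, past the $2000 cap; traveler pays only $2000 − $1881.80 = $118.20.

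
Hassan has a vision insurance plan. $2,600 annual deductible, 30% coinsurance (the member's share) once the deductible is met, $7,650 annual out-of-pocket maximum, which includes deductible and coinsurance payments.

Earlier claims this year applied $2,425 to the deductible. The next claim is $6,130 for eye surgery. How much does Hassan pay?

$1,961.50

Remaining deductible: $2,600 − $2,425 = $175.
After the $175 deductible portion, $6,130 − $175 = $5,955 is subject to coinsurance.
Member's 30% share of $5,955 is $1,786.50.
That puts the member's cost at $175 + $1,786.50 = $1,961.50 before any cap.
Cumulative spending $2,425 + $1,961.50 = $4,386.50 stays under the $7,650 maximum.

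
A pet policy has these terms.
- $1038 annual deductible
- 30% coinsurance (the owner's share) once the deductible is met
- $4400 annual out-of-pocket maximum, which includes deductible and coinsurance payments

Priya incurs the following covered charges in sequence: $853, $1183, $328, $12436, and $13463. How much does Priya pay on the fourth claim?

Bill 1, $853: all of it applies to the deductible. Cost to owner: $853. OOP to date $853.
Bill 2, $1183: deductible takes $185, $998 remains; owner's 30% is $299.40. Owner owes $484.40 (running OOP $1337.40).
Bill 3, $328: deductible already satisfied, so owner's share is 30% × $328 = $98.40. Owner owes $98.40 (running OOP $1435.80).
Bill 4, $12436: deductible met; 30% of $12436 = $3730.80. That would push OOP to $5166.60, over the $4400 cap, so owner pays $4400 − $1435.80 = $2964.20.

$2964.20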